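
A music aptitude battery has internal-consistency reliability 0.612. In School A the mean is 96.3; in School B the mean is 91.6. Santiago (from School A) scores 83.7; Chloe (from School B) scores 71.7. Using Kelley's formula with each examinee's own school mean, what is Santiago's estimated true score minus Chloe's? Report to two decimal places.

T̂_Santiago = 0.612(83.7) + 0.388(96.3) = 88.5888
T̂_Chloe = 0.612(71.7) + 0.388(91.6) = 79.4212
Difference = 88.5888 − 79.4212 = 9.1676

9.17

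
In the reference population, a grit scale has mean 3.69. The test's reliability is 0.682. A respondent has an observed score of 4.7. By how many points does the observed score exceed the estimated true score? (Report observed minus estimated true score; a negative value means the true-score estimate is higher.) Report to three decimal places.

0.321

T̂ = ρX + (1 − ρ)μ
  = 0.682 × 4.7 + 0.318 × 3.69
  = 3.2054 + 1.17342
  = 4.37882
  ≈ 4.3788
X − T̂ = 4.7 − 4.3788 = 0.3212 → 0.321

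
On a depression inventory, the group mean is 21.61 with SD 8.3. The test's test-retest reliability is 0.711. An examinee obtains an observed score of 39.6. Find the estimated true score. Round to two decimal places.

T̂ = ρX + (1 − ρ)μ
  = 0.711 × 39.6 + 0.289 × 21.61
  = 28.1556 + 6.24529
  = 34.401
  ≈ 34.40

34.40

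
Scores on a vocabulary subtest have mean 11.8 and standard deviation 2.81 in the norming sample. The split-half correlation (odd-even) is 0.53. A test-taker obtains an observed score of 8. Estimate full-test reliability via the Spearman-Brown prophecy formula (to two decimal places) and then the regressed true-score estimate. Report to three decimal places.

9.178

Spearman-Brown: ρ = 2r/(1 + r) = 2(0.53)/(1 + 0.53) = 1.060/1.53 = 0.6928 → 0.69
T̂ = ρX + (1 − ρ)μ
  = 0.69 × 8 + 0.31 × 11.8
  = 5.52 + 3.658
  = 9.1780
  ≈ 9.178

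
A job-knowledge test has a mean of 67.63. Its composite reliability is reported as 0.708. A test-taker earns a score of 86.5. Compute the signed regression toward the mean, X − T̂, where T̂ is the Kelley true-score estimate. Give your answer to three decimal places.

5.510

Weight the observed score by reliability and the mean by (1 − reliability): T̂ = 0.708·86.5 + 0.292·67.63 = 61.2420 + 19.74796 = 80.98996.
X − T̂ = 86.5 − 80.9900 = 5.5100 → 5.510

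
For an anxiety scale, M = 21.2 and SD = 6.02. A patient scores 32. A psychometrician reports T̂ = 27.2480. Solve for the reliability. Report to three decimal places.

0.560

T̂ = ρX + (1 − ρ)μ  ⇒  T̂ − μ = ρ(X − μ)
ρ = (T̂ − μ)/(X − μ) = (27.2480 − 21.2) / (32 − 21.2) = 6.0480 / 10.8 = 0.56000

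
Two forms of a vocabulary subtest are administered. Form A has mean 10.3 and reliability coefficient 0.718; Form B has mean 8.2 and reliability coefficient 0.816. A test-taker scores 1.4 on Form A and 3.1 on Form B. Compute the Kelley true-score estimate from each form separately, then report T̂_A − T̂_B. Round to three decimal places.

T̂_A = 0.718(1.4) + 0.282(10.3) = 3.90980
T̂_B = 0.816(3.1) + 0.184(8.2) = 4.03840
T̂_A − T̂_B = -0.12860

-0.129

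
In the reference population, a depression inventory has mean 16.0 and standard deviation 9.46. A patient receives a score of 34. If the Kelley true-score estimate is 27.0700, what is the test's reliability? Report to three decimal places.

T̂ = ρX + (1 − ρ)μ  ⇒  T̂ − μ = ρ(X − μ)
ρ = (T̂ − μ)/(X − μ) = (27.0700 − 16.0) / (34 − 16.0) = 11.0700 / 18.0 = 0.61500

0.615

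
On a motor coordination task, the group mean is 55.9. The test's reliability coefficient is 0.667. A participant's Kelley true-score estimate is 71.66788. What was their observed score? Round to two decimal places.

79.54

T̂ = ρX + (1 − ρ)μ  ⇒  X = (T̂ − (1 − ρ)μ) / ρ
X = (71.66788 − 0.333 × 55.9) / 0.667 = (71.66788 − 18.6147) / 0.667 = 53.05318 / 0.667 = 79.5400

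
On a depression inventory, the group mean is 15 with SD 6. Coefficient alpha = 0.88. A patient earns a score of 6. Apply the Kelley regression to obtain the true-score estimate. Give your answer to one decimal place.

T̂ = ρX + (1 − ρ)μ
  = 0.88 × 6 + 0.12 × 15
  = 5.28 + 1.80
  = 7.08
  ≈ 7.1

7.1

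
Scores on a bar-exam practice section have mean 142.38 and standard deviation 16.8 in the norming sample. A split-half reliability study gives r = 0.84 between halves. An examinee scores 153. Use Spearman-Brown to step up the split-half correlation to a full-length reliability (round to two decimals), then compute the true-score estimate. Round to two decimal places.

152.04

Spearman-Brown: ρ = 2r/(1 + r) = 2(0.84)/(1 + 0.84) = 1.680/1.84 = 0.9130 → 0.91
Kelley's formula gives T̂ = 0.91·153 + 0.09·142.38 = 139.23 + 12.8142 = 152.044.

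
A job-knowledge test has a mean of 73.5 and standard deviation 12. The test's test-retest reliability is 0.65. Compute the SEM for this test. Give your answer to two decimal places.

SEM = SD · √(1 − ρ) = 12 × √0.35 = 12 × 0.5916 = 7.099

7.10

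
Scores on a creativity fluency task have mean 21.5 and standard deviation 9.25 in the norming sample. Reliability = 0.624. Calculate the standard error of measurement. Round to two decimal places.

SEM = SD · √(1 − ρ) = 9.25 × √0.376 = 9.25 × 0.6132 = 5.672

5.67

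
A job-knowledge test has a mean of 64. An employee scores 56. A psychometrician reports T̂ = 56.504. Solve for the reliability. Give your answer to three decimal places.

T̂ = ρX + (1 − ρ)μ  ⇒  T̂ − μ = ρ(X − μ)
ρ = (T̂ − μ)/(X − μ) = (56.504 − 64) / (56 − 64) = -7.496 / -8.0 = 0.93700

0.937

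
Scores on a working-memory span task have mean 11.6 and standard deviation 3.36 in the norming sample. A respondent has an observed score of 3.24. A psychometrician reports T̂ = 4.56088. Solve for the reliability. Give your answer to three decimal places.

T̂ = ρX + (1 − ρ)μ  ⇒  T̂ − μ = ρ(X − μ)
ρ = (T̂ − μ)/(X − μ) = (4.56088 − 11.6) / (3.24 − 11.6) = -7.03912 / -8.36 = 0.84200

0.842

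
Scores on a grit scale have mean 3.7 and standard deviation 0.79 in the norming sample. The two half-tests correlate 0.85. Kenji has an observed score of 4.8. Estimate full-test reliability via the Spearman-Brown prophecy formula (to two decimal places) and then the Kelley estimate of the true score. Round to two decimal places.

4.71

Spearman-Brown: ρ = 2r/(1 + r) = 2(0.85)/(1 + 0.85) = 1.700/1.85 = 0.9189 → 0.92
T̂ = ρX + (1 − ρ)μ
  = 0.92 × 4.8 + 0.08 × 3.7
  = 4.416 + 0.296
  = 4.712
  ≈ 4.71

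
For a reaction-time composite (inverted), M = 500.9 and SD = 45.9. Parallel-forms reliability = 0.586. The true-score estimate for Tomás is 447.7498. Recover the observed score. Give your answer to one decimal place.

T̂ = ρX + (1 − ρ)μ  ⇒  X = (T̂ − (1 − ρ)μ) / ρ
X = (447.7498 − 0.414 × 500.9) / 0.586 = (447.7498 − 207.3726) / 0.586 = 240.3772 / 0.586 = 410.200

410.2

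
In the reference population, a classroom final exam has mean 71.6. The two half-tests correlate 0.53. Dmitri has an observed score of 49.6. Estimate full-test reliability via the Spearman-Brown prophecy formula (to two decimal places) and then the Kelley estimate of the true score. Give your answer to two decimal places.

Spearman-Brown: ρ = 2r/(1 + r) = 2(0.53)/(1 + 0.53) = 1.060/1.53 = 0.6928 → 0.69
T̂ = ρX + (1 − ρ)μ
  = 0.69 × 49.6 + 0.31 × 71.6
  = 34.224 + 22.196
  = 56.420
  ≈ 56.42

56.42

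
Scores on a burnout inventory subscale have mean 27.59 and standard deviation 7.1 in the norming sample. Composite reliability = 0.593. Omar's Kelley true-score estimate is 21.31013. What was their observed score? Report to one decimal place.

17.0

T̂ = ρX + (1 − ρ)μ  ⇒  X = (T̂ − (1 − ρ)μ) / ρ
X = (21.31013 − 0.407 × 27.59) / 0.593 = (21.31013 − 11.22913) / 0.593 = 10.08100 / 0.593 = 17.000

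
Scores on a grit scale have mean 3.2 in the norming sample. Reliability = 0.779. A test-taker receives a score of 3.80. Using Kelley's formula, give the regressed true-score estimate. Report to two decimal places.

3.67

Kelley's formula gives T̂ = 0.779·3.80 + 0.221·3.2 = 2.96020 + 0.7072 = 3.667.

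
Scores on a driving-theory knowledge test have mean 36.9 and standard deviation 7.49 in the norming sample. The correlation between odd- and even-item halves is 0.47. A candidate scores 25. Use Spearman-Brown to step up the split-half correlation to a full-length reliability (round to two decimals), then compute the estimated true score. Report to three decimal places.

Spearman-Brown: ρ = 2r/(1 + r) = 2(0.47)/(1 + 0.47) = 0.940/1.47 = 0.6395 → 0.64
Regress the observed score toward the mean by the unreliability: T̂ = 0.64·25 + 0.36·36.9 = 16.00 + 13.284 = 29.2840.

29.284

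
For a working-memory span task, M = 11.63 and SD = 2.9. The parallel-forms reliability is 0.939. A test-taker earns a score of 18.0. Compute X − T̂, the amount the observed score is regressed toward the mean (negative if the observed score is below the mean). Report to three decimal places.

Weight the observed score by reliability and the mean by (1 − reliability): T̂ = 0.939·18.0 + 0.061·11.63 = 16.9020 + 0.70943 = 17.61143.
X − T̂ = 18.0 − 17.6114 = 0.3886 → 0.389

0.389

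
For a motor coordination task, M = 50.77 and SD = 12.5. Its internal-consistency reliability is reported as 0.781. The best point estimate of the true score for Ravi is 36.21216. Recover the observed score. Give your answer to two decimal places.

T̂ = ρX + (1 − ρ)μ  ⇒  X = (T̂ − (1 − ρ)μ) / ρ
X = (36.21216 − 0.219 × 50.77) / 0.781 = (36.21216 − 11.11863) / 0.781 = 25.09353 / 0.781 = 32.1300

32.13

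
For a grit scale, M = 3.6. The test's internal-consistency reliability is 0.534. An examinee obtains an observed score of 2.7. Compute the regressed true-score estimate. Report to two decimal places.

T̂ = ρX + (1 − ρ)μ
  = 0.534 × 2.7 + 0.466 × 3.6
  = 1.4418 + 1.6776
  = 3.119
  ≈ 3.12

3.12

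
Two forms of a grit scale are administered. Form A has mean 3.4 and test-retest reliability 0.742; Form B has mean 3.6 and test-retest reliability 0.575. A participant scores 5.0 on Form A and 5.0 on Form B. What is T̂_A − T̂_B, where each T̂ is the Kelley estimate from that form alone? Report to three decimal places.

0.182

T̂_A = 0.742(5.0) + 0.258(3.4) = 4.58720
T̂_B = 0.575(5.0) + 0.425(3.6) = 4.40500
T̂_A − T̂_B = 0.18220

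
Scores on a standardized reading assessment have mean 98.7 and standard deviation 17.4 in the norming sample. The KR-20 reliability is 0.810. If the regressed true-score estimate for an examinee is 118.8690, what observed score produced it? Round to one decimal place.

T̂ = ρX + (1 − ρ)μ  ⇒  X = (T̂ − (1 − ρ)μ) / ρ
X = (118.8690 − 0.190 × 98.7) / 0.810 = (118.8690 − 18.7530) / 0.810 = 100.1160 / 0.810 = 123.600

123.6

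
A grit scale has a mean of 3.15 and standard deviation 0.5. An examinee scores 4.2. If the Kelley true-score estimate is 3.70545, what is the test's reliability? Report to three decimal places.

T̂ = ρX + (1 − ρ)μ  ⇒  T̂ − μ = ρ(X − μ)
ρ = (T̂ − μ)/(X − μ) = (3.70545 − 3.15) / (4.2 − 3.15) = 0.55545 / 1.05 = 0.52900

0.529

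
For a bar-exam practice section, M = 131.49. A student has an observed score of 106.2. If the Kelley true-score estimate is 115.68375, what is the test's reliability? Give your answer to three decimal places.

T̂ = ρX + (1 − ρ)μ  ⇒  T̂ − μ = ρ(X − μ)
ρ = (T̂ − μ)/(X − μ) = (115.68375 − 131.49) / (106.2 − 131.49) = -15.80625 / -25.29 = 0.62500

0.625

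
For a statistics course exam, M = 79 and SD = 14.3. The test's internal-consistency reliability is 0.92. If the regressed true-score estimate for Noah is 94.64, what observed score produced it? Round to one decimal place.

96.0

T̂ = ρX + (1 − ρ)μ  ⇒  X = (T̂ − (1 − ρ)μ) / ρ
X = (94.64 − 0.08 × 79) / 0.92 = (94.64 − 6.32) / 0.92 = 88.32 / 0.92 = 96.000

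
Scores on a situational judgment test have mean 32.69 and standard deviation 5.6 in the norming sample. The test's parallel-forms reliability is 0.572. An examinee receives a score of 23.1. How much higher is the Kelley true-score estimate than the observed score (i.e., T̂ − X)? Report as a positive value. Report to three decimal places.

T̂ = 0.572(23.1) + 0.428(32.69) = 13.2132 + 13.99132 = 27.20452 → 27.2045
T̂ − X = 27.2045 − 23.1 = 4.1045 → 4.105

4.105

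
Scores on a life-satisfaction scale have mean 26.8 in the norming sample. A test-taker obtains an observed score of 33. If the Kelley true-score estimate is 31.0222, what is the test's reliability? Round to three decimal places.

0.681

T̂ = ρX + (1 − ρ)μ  ⇒  T̂ − μ = ρ(X − μ)
ρ = (T̂ − μ)/(X − μ) = (31.0222 − 26.8) / (33 − 26.8) = 4.2222 / 6.2 = 0.68100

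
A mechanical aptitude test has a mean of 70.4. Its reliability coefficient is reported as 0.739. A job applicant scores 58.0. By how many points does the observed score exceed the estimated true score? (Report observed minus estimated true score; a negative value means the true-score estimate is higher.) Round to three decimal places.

Kelley's formula gives T̂ = 0.739·58.0 + 0.261·70.4 = 42.8620 + 18.3744 = 61.23640.
X − T̂ = 58.0 − 61.2364 = -3.2364 → -3.236

-3.236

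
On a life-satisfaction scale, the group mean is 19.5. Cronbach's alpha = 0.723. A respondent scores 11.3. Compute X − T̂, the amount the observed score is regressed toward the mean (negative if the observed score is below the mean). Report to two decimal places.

-2.27

Weight the observed score by reliability and the mean by (1 − reliability): T̂ = 0.723·11.3 + 0.277·19.5 = 8.1699 + 5.4015 = 13.5714.
X − T̂ = 11.3 − 13.571 = -2.271 → -2.27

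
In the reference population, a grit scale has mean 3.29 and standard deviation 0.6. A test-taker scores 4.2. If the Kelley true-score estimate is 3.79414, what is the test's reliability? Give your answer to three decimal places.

T̂ = ρX + (1 − ρ)μ  ⇒  T̂ − μ = ρ(X − μ)
ρ = (T̂ − μ)/(X − μ) = (3.79414 − 3.29) / (4.2 − 3.29) = 0.50414 / 0.91 = 0.55400

0.554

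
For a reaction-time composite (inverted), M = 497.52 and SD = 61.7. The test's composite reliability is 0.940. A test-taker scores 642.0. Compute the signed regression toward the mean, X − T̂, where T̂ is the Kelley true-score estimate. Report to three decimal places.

8.669

T̂ = ρX + (1 − ρ)μ
  = 0.940 × 642.0 + 0.060 × 497.52
  = 603.4800 + 29.85120
  = 633.33120
  ≈ 633.3312
X − T̂ = 642.0 − 633.3312 = 8.6688 → 8.669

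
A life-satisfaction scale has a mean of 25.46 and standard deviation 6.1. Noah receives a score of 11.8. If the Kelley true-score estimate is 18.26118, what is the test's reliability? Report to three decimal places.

T̂ = ρX + (1 − ρ)μ  ⇒  T̂ − μ = ρ(X − μ)
ρ = (T̂ − μ)/(X − μ) = (18.26118 − 25.46) / (11.8 − 25.46) = -7.19882 / -13.66 = 0.52700

0.527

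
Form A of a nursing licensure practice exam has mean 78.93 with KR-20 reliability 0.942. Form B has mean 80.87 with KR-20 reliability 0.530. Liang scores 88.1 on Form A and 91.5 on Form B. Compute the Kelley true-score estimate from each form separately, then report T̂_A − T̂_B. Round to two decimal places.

1.06

T̂_A = 0.942(88.1) + 0.058(78.93) = 87.5681
T̂_B = 0.530(91.5) + 0.470(80.87) = 86.5039
T̂_A − T̂_B = 1.0642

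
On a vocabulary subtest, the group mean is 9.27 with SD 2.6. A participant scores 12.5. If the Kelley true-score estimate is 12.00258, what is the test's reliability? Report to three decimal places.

0.846

T̂ = ρX + (1 − ρ)μ  ⇒  T̂ − μ = ρ(X − μ)
ρ = (T̂ − μ)/(X − μ) = (12.00258 − 9.27) / (12.5 − 9.27) = 2.73258 / 3.23 = 0.84600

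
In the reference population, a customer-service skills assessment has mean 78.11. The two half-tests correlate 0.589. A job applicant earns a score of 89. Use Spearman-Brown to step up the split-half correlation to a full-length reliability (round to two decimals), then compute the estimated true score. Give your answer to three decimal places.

Spearman-Brown: ρ = 2r/(1 + r) = 2(0.589)/(1 + 0.589) = 1.1780/1.589 = 0.7413 → 0.74
T̂ = ρX + (1 − ρ)μ
  = 0.74 × 89 + 0.26 × 78.11
  = 65.86 + 20.3086
  = 86.1686
  ≈ 86.169

86.169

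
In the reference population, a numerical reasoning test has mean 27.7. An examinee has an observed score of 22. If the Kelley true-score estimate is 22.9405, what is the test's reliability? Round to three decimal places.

T̂ = ρX + (1 − ρ)μ  ⇒  T̂ − μ = ρ(X − μ)
ρ = (T̂ − μ)/(X − μ) = (22.9405 − 27.7) / (22 − 27.7) = -4.7595 / -5.7 = 0.83500

0.835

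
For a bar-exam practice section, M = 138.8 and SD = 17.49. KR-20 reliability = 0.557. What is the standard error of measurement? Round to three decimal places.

SEM = SD · √(1 − ρ) = 17.49 × √0.443 = 17.49 × 0.6656 = 11.6410

11.641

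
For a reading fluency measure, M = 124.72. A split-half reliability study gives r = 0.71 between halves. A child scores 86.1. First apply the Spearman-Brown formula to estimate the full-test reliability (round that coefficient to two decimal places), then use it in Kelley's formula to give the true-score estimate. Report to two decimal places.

Spearman-Brown: ρ = 2r/(1 + r) = 2(0.71)/(1 + 0.71) = 1.420/1.71 = 0.8304 → 0.83
T̂ = ρX + (1 − ρ)μ
  = 0.83 × 86.1 + 0.17 × 124.72
  = 71.463 + 21.2024
  = 92.665
  ≈ 92.67

92.67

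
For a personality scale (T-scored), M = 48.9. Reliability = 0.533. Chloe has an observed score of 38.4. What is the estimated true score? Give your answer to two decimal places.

Weight the observed score by reliability and the mean by (1 − reliability): T̂ = 0.533·38.4 + 0.467·48.9 = 20.4672 + 22.8363 = 43.303.

43.30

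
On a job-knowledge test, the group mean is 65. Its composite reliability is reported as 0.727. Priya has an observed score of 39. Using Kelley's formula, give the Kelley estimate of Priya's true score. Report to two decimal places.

46.10

T̂ = 0.727(39) + 0.273(65) = 28.353 + 17.745 = 46.098 → 46.10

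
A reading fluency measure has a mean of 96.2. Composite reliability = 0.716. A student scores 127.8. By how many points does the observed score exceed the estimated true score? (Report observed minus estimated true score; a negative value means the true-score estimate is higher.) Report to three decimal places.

T̂ = 0.716(127.8) + 0.284(96.2) = 91.5048 + 27.3208 = 118.82560 → 118.8256
X − T̂ = 127.8 − 118.8256 = 8.9744 → 8.974

8.974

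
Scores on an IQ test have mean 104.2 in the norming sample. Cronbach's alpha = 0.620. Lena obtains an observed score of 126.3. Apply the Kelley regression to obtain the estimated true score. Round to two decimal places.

117.90

T̂ = ρX + (1 − ρ)μ
  = 0.620 × 126.3 + 0.380 × 104.2
  = 78.3060 + 39.5960
  = 117.902
  ≈ 117.90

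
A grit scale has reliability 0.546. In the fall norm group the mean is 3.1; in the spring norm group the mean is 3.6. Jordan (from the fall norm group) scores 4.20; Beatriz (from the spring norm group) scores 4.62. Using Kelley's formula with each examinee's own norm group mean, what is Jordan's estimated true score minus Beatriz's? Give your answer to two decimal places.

T̂_Jordan = 0.546(4.20) + 0.454(3.1) = 3.7006
T̂_Beatriz = 0.546(4.62) + 0.454(3.6) = 4.1569
Difference = 3.7006 − 4.1569 = -0.4563

-0.46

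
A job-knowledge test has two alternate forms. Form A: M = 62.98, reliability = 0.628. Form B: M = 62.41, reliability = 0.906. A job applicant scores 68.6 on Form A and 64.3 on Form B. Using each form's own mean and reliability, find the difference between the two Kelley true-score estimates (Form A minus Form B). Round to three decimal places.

T̂_A = 0.628(68.6) + 0.372(62.98) = 66.50936
T̂_B = 0.906(64.3) + 0.094(62.41) = 64.12234
T̂_A − T̂_B = 2.38702

2.387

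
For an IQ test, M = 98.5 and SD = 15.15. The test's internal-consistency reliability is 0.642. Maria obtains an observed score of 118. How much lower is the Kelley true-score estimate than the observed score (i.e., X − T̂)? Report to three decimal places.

6.981

T̂ = ρX + (1 − ρ)μ
  = 0.642 × 118 + 0.358 × 98.5
  = 75.756 + 35.2630
  = 111.01900
  ≈ 111.0190
X − T̂ = 118 − 111.0190 = 6.9810 → 6.981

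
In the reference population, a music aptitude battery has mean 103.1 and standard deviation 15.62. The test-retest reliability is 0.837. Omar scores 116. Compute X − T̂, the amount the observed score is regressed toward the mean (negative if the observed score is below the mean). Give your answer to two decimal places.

T̂ = ρX + (1 − ρ)μ
  = 0.837 × 116 + 0.163 × 103.1
  = 97.092 + 16.8053
  = 113.8973
  ≈ 113.897
X − T̂ = 116 − 113.897 = 2.103 → 2.10

2.10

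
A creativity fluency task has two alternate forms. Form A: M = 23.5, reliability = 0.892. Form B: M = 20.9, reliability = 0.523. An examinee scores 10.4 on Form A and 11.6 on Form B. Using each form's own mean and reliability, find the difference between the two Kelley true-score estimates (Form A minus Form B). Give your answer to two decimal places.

-4.22

T̂_A = 0.892(10.4) + 0.108(23.5) = 11.8148
T̂_B = 0.523(11.6) + 0.477(20.9) = 16.0361
T̂_A − T̂_B = -4.2213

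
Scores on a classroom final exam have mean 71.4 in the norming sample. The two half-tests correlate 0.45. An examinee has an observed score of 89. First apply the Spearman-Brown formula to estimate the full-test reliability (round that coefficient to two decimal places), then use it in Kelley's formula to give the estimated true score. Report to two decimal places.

Spearman-Brown: ρ = 2r/(1 + r) = 2(0.45)/(1 + 0.45) = 0.900/1.45 = 0.6207 → 0.62
T̂ = 0.62(89) + 0.38(71.4) = 55.18 + 27.132 = 82.312 → 82.31

82.31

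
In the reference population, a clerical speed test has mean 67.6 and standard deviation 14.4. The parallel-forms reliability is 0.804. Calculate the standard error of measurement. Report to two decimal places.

6.38

SEM = SD · √(1 − ρ) = 14.4 × √0.196 = 14.4 × 0.4427 = 6.375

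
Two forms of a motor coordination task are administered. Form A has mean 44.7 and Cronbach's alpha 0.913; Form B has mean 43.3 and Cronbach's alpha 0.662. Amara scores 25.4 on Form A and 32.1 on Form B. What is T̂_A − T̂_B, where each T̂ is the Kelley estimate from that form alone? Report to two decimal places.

-8.81

T̂_A = 0.913(25.4) + 0.087(44.7) = 27.0791
T̂_B = 0.662(32.1) + 0.338(43.3) = 35.8856
T̂_A − T̂_B = -8.8065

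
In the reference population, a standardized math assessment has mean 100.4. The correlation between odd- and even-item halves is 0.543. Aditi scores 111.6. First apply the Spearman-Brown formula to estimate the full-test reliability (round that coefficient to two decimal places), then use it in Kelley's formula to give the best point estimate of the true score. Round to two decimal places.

Spearman-Brown: ρ = 2r/(1 + r) = 2(0.543)/(1 + 0.543) = 1.0860/1.543 = 0.7038 → 0.70
Weight the observed score by reliability and the mean by (1 − reliability): T̂ = 0.70·111.6 + 0.30·100.4 = 78.120 + 30.120 = 108.240.

108.24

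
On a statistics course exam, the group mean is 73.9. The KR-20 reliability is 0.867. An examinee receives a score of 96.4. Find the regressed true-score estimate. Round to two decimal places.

93.41

T̂ = ρX + (1 − ρ)μ
  = 0.867 × 96.4 + 0.133 × 73.9
  = 83.5788 + 9.8287
  = 93.407
  ≈ 93.41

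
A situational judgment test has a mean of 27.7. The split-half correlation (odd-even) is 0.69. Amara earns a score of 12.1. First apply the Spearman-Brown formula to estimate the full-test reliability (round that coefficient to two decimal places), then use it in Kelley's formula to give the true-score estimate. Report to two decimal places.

Spearman-Brown: ρ = 2r/(1 + r) = 2(0.69)/(1 + 0.69) = 1.380/1.69 = 0.8166 → 0.82
T̂ = ρX + (1 − ρ)μ
  = 0.82 × 12.1 + 0.18 × 27.7
  = 9.922 + 4.986
  = 14.908
  ≈ 14.91

14.91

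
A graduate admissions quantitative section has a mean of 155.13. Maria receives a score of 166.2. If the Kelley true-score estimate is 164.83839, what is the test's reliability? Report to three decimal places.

T̂ = ρX + (1 − ρ)μ  ⇒  T̂ − μ = ρ(X − μ)
ρ = (T̂ − μ)/(X − μ) = (164.83839 − 155.13) / (166.2 − 155.13) = 9.70839 / 11.07 = 0.87700

0.877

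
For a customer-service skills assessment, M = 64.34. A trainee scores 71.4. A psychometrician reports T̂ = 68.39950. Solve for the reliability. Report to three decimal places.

0.575

T̂ = ρX + (1 − ρ)μ  ⇒  T̂ − μ = ρ(X − μ)
ρ = (T̂ − μ)/(X − μ) = (68.39950 − 64.34) / (71.4 − 64.34) = 4.05950 / 7.06 = 0.57500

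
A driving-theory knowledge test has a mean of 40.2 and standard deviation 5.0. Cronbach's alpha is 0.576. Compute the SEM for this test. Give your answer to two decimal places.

SEM = SD · √(1 − ρ) = 5.0 × √0.424 = 5.0 × 0.6512 = 3.256

3.26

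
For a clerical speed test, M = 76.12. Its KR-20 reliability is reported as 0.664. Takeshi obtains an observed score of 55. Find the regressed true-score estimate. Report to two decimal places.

62.10

T̂ = ρX + (1 − ρ)μ
  = 0.664 × 55 + 0.336 × 76.12
  = 36.520 + 25.57632
  = 62.096
  ≈ 62.10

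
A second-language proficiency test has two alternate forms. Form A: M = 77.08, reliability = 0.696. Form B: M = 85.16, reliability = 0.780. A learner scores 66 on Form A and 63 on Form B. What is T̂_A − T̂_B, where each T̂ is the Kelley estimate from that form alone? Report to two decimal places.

1.49

T̂_A = 0.696(66) + 0.304(77.08) = 69.3683
T̂_B = 0.780(63) + 0.220(85.16) = 67.8752
T̂_A − T̂_B = 1.4931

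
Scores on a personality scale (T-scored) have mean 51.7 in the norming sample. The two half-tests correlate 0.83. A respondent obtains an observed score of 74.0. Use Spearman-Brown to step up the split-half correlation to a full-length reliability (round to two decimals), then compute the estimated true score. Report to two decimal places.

71.99

Spearman-Brown: ρ = 2r/(1 + r) = 2(0.83)/(1 + 0.83) = 1.660/1.83 = 0.9071 → 0.91
T̂ = ρX + (1 − ρ)μ
  = 0.91 × 74.0 + 0.09 × 51.7
  = 67.340 + 4.653
  = 71.993
  ≈ 71.99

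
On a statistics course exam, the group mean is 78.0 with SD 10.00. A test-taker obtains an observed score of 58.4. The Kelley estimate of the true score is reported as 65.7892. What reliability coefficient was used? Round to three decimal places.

T̂ = ρX + (1 − ρ)μ  ⇒  T̂ − μ = ρ(X − μ)
ρ = (T̂ − μ)/(X − μ) = (65.7892 − 78.0) / (58.4 − 78.0) = -12.2108 / -19.6 = 0.62300

0.623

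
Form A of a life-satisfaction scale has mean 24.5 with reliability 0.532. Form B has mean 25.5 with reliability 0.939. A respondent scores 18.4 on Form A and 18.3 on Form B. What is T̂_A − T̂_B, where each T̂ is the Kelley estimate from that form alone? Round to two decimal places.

2.52

T̂_A = 0.532(18.4) + 0.468(24.5) = 21.2548
T̂_B = 0.939(18.3) + 0.061(25.5) = 18.7392
T̂_A − T̂_B = 2.5156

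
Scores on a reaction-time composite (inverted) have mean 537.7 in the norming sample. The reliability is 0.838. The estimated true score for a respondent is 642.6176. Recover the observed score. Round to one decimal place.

662.9

T̂ = ρX + (1 − ρ)μ  ⇒  X = (T̂ − (1 − ρ)μ) / ρ
X = (642.6176 − 0.162 × 537.7) / 0.838 = (642.6176 − 87.1074) / 0.838 = 555.5102 / 0.838 = 662.900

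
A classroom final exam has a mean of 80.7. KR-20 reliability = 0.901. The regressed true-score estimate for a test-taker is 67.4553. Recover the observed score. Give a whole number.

T̂ = ρX + (1 − ρ)μ  ⇒  X = (T̂ − (1 − ρ)μ) / ρ
X = (67.4553 − 0.099 × 80.7) / 0.901 = (67.4553 − 7.9893) / 0.901 = 59.4660 / 0.901 = 66.00

66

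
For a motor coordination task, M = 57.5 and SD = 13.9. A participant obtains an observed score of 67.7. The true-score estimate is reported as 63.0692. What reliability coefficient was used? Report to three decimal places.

0.546

T̂ = ρX + (1 − ρ)μ  ⇒  T̂ − μ = ρ(X − μ)
ρ = (T̂ − μ)/(X − μ) = (63.0692 − 57.5) / (67.7 − 57.5) = 5.5692 / 10.2 = 0.54600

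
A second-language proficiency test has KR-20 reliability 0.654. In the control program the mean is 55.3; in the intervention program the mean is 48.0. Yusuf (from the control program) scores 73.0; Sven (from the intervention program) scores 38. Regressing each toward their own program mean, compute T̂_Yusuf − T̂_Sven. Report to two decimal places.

T̂_Yusuf = 0.654(73.0) + 0.346(55.3) = 66.8758
T̂_Sven = 0.654(38) + 0.346(48.0) = 41.4600
Difference = 66.8758 − 41.4600 = 25.4158

25.42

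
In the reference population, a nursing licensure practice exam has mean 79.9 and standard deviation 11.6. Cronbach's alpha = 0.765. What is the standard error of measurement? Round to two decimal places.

SEM = SD · √(1 − ρ) = 11.6 × √0.235 = 11.6 × 0.4848 = 5.623

5.62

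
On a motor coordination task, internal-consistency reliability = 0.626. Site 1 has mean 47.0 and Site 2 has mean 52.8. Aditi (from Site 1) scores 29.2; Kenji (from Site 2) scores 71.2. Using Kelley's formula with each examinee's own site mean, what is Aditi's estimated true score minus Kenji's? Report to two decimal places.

T̂_Aditi = 0.626(29.2) + 0.374(47.0) = 35.8572
T̂_Kenji = 0.626(71.2) + 0.374(52.8) = 64.3184
Difference = 35.8572 − 64.3184 = -28.4612

-28.46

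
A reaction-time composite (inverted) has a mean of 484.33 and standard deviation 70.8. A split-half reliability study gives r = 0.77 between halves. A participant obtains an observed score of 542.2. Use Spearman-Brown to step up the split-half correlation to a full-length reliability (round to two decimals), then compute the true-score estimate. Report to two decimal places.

Spearman-Brown: ρ = 2r/(1 + r) = 2(0.77)/(1 + 0.77) = 1.540/1.77 = 0.8701 → 0.87
Kelley's formula gives T̂ = 0.87·542.2 + 0.13·484.33 = 471.714 + 62.9629 = 534.677.

534.68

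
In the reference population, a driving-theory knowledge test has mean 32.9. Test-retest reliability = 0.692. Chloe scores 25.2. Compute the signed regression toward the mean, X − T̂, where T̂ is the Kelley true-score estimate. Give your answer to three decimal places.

-2.372

Regress the observed score toward the mean by the unreliability: T̂ = 0.692·25.2 + 0.308·32.9 = 17.4384 + 10.1332 = 27.57160.
X − T̂ = 25.2 − 27.5716 = -2.3716 → -2.372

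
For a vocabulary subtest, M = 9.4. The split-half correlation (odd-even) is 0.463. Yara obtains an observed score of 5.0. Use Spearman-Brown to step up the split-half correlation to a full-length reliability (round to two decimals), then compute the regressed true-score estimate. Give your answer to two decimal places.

Spearman-Brown: ρ = 2r/(1 + r) = 2(0.463)/(1 + 0.463) = 0.9260/1.463 = 0.6329 → 0.63
Regress the observed score toward the mean by the unreliability: T̂ = 0.63·5.0 + 0.37·9.4 = 3.150 + 3.478 = 6.628.

6.63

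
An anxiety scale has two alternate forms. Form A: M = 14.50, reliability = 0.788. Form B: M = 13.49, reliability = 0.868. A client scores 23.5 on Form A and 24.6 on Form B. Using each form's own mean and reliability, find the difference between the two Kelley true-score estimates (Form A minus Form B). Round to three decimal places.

-1.541

T̂_A = 0.788(23.5) + 0.212(14.50) = 21.59200
T̂_B = 0.868(24.6) + 0.132(13.49) = 23.13348
T̂_A − T̂_B = -1.54148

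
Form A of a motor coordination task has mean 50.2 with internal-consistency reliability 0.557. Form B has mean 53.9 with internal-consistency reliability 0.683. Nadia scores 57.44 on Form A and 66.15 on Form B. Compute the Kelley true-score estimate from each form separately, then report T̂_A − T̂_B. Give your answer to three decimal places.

T̂_A = 0.557(57.44) + 0.443(50.2) = 54.23268
T̂_B = 0.683(66.15) + 0.317(53.9) = 62.26675
T̂_A − T̂_B = -8.03407

-8.034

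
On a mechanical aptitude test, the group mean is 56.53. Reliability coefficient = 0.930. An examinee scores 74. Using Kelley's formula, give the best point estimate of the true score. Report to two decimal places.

T̂ = ρX + (1 − ρ)μ
  = 0.930 × 74 + 0.070 × 56.53
  = 68.820 + 3.95710
  = 72.777
  ≈ 72.78

72.78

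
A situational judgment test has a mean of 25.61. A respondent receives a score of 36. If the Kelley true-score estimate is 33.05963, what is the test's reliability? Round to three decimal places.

T̂ = ρX + (1 − ρ)μ  ⇒  T̂ − μ = ρ(X − μ)
ρ = (T̂ − μ)/(X − μ) = (33.05963 − 25.61) / (36 − 25.61) = 7.44963 / 10.39 = 0.71700

0.717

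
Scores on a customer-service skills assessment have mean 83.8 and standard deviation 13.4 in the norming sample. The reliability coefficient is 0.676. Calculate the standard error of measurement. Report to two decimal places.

SEM = SD · √(1 − ρ) = 13.4 × √0.324 = 13.4 × 0.5692 = 7.627

7.63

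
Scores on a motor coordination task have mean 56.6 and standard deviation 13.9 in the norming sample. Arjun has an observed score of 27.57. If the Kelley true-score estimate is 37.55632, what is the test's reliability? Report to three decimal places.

T̂ = ρX + (1 − ρ)μ  ⇒  T̂ − μ = ρ(X − μ)
ρ = (T̂ − μ)/(X − μ) = (37.55632 − 56.6) / (27.57 − 56.6) = -19.04368 / -29.03 = 0.65600

0.656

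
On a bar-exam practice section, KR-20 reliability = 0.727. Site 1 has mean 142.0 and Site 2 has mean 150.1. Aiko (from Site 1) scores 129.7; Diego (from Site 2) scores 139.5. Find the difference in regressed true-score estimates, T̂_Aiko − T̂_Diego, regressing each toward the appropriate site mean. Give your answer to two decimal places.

T̂_Aiko = 0.727(129.7) + 0.273(142.0) = 133.0579
T̂_Diego = 0.727(139.5) + 0.273(150.1) = 142.3938
Difference = 133.0579 − 142.3938 = -9.3359

-9.34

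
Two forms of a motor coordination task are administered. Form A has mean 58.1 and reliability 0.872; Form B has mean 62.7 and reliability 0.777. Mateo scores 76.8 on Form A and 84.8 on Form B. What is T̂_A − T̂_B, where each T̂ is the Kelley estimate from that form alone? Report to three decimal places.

-5.465

T̂_A = 0.872(76.8) + 0.128(58.1) = 74.40640
T̂_B = 0.777(84.8) + 0.223(62.7) = 79.87170
T̂_A − T̂_B = -5.46530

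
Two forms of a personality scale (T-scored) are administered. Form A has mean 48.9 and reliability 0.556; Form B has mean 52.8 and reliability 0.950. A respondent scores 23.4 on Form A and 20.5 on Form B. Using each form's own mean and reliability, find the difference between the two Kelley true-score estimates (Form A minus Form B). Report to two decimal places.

12.61

T̂_A = 0.556(23.4) + 0.444(48.9) = 34.7220
T̂_B = 0.950(20.5) + 0.050(52.8) = 22.1150
T̂_A − T̂_B = 12.6070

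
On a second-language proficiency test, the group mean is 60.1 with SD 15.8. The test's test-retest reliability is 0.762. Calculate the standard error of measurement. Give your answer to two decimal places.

7.71

SEM = SD · √(1 − ρ) = 15.8 × √0.238 = 15.8 × 0.4879 = 7.708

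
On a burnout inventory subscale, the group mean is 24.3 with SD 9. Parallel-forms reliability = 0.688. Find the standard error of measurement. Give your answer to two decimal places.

5.03

SEM = SD · √(1 − ρ) = 9 × √0.312 = 9 × 0.5586 = 5.027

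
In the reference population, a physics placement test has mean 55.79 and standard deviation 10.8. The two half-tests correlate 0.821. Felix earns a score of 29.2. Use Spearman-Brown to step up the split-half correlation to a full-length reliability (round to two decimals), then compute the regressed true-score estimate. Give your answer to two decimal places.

31.86

Spearman-Brown: ρ = 2r/(1 + r) = 2(0.821)/(1 + 0.821) = 1.6420/1.821 = 0.9017 → 0.90
T̂ = ρX + (1 − ρ)μ
  = 0.90 × 29.2 + 0.10 × 55.79
  = 26.280 + 5.5790
  = 31.859
  ≈ 31.86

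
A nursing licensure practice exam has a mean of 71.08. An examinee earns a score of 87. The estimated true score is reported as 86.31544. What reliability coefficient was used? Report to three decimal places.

0.957

T̂ = ρX + (1 − ρ)μ  ⇒  T̂ − μ = ρ(X − μ)
ρ = (T̂ − μ)/(X − μ) = (86.31544 − 71.08) / (87 − 71.08) = 15.23544 / 15.92 = 0.95700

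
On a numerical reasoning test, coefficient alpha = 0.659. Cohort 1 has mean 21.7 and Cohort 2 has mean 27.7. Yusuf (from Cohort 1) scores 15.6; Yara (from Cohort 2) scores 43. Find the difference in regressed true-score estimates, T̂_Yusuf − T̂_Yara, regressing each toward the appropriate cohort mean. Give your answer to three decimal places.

T̂_Yusuf = 0.659(15.6) + 0.341(21.7) = 17.68010
T̂_Yara = 0.659(43) + 0.341(27.7) = 37.78270
Difference = 17.68010 − 37.78270 = -20.10260

-20.103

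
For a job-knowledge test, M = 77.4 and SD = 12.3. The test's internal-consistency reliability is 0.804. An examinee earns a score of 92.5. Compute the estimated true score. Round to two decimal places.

89.54

T̂ = 0.804(92.5) + 0.196(77.4) = 74.3700 + 15.1704 = 89.540 → 89.54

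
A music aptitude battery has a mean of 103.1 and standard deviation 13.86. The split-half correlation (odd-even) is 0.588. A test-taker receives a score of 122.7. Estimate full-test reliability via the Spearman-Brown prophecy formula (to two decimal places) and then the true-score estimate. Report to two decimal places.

Spearman-Brown: ρ = 2r/(1 + r) = 2(0.588)/(1 + 0.588) = 1.1760/1.588 = 0.7406 → 0.74
Regress the observed score toward the mean by the unreliability: T̂ = 0.74·122.7 + 0.26·103.1 = 90.798 + 26.806 = 117.604.

117.60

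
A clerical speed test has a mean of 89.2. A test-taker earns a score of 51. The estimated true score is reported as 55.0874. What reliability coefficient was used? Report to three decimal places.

0.893

T̂ = ρX + (1 − ρ)μ  ⇒  T̂ − μ = ρ(X − μ)
ρ = (T̂ − μ)/(X − μ) = (55.0874 − 89.2) / (51 − 89.2) = -34.1126 / -38.2 = 0.89300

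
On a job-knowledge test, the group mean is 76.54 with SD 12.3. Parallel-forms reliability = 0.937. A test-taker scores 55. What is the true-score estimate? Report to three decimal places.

T̂ = 0.937(55) + 0.063(76.54) = 51.535 + 4.82202 = 56.3570 → 56.357

56.357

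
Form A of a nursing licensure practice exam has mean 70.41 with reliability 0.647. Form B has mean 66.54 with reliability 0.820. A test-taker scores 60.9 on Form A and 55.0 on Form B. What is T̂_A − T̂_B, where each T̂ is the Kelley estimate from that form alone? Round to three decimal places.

7.180

T̂_A = 0.647(60.9) + 0.353(70.41) = 64.25703
T̂_B = 0.820(55.0) + 0.180(66.54) = 57.07720
T̂_A − T̂_B = 7.17983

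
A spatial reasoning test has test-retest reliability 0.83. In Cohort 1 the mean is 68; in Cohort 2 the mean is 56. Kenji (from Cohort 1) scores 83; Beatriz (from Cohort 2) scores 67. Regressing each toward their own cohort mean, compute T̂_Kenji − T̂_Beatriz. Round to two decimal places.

T̂_Kenji = 0.83(83) + 0.17(68) = 80.4500
T̂_Beatriz = 0.83(67) + 0.17(56) = 65.1300
Difference = 80.4500 − 65.1300 = 15.3200

15.32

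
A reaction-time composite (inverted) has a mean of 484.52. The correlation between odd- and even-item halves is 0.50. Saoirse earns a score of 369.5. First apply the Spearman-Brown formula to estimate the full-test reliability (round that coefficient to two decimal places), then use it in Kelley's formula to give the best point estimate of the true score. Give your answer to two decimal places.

407.46

Spearman-Brown: ρ = 2r/(1 + r) = 2(0.50)/(1 + 0.50) = 1.000/1.50 = 0.6667 → 0.67
Regress the observed score toward the mean by the unreliability: T̂ = 0.67·369.5 + 0.33·484.52 = 247.565 + 159.8916 = 407.457.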